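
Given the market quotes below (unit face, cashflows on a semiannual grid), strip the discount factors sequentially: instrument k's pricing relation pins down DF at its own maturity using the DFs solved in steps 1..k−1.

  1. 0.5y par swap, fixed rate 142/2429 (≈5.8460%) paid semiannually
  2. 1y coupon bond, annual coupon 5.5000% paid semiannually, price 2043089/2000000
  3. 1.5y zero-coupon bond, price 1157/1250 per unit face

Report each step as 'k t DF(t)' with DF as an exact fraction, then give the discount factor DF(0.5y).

step 1 [0.5y] swap r/2=71/2429: DF=(1 − 71/2429·(0))/(1+71/2429) = 2429/2500 ≈ 0.971600
step 2 [1y] bond c/2=11/400: DF=(2043089/2000000 − 11/400·(0.971600))/(1+11/400) = 4841/5000 ≈ 0.968200
step 3 [1.5y] zero: DF = P = 1157/1250 ≈ 0.925600

1 1/2 2429/2500
2 1 4841/5000
3 3/2 1157/1250
DF(0.5y) = 2429/2500 ≈ 0.971600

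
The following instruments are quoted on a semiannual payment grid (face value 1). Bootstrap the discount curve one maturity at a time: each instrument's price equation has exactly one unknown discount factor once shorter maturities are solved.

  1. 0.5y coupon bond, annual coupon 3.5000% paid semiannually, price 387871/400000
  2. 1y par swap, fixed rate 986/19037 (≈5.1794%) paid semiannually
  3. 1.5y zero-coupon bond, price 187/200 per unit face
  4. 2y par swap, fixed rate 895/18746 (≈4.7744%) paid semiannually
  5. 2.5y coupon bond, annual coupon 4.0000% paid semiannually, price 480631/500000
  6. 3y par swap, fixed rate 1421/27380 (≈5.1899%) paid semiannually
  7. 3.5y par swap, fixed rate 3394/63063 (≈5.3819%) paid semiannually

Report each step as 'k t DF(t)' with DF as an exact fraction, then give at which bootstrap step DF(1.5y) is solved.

step 1 [0.5y] bond c/2=7/400: DF=(387871/400000 − 7/400·(0))/(1+7/400) = 953/1000 ≈ 0.953000
step 2 [1y] swap r/2=493/19037: DF=(1 − 493/19037·(0.953000))/(1+493/19037) = 9507/10000 ≈ 0.950700
step 3 [1.5y] zero: DF = P = 187/200 ≈ 0.935000
step 4 [2y] swap r/2=895/37492: DF=(1 − 895/37492·(0.953000+0.950700+0.935000))/(1+895/37492) = 1821/2000 ≈ 0.910500
step 5 [2.5y] bond c/2=1/50: DF=(480631/500000 − 1/50·(0.953000+0.950700+0.935000+0.910500))/(1+1/50) = 8689/10000 ≈ 0.868900
step 6 [3y] swap r/2=1421/54760: DF=(1 − 1421/54760·(0.953000+0.950700+0.935000+0.910500+0.868900))/(1+1421/54760) = 8579/10000 ≈ 0.857900
step 7 [3.5y] swap r/2=1697/63063: DF=(1 − 1697/63063·(0.953000+0.950700+0.935000+0.910500+0.868900+0.857900))/(1+1697/63063) = 8303/10000 ≈ 0.830300

1 1/2 953/1000
2 1 9507/10000
3 3/2 187/200
4 2 1821/2000
5 5/2 8689/10000
6 3 8579/10000
7 7/2 8303/10000
DF(1.5y) is solved at step 3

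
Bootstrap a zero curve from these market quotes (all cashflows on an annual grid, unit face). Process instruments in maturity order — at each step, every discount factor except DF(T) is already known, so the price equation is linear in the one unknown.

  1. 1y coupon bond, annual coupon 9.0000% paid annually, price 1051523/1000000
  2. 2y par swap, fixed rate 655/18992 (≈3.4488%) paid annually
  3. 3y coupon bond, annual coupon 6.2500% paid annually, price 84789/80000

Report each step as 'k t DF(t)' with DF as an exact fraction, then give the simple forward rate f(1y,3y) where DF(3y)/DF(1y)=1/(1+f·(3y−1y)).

1 1 9647/10000
2 2 1869/2000
3 3 4429/5000
f(1y,3y) = ((9647/10000)/(4429/5000) − 1)/(2) = 789/17716 ≈ 4.4536%

step 1 [1y] bond c/1=9/100: DF=(1051523/1000000 − 9/100·(0))/(1+9/100) = 9647/10000 ≈ 0.964700
step 2 [2y] swap r/1=655/18992: DF=(1 − 655/18992·(0.964700))/(1+655/18992) = 1869/2000 ≈ 0.934500
step 3 [3y] bond c/1=1/16: DF=(84789/80000 − 1/16·(0.964700+0.934500))/(1+1/16) = 4429/5000 ≈ 0.885800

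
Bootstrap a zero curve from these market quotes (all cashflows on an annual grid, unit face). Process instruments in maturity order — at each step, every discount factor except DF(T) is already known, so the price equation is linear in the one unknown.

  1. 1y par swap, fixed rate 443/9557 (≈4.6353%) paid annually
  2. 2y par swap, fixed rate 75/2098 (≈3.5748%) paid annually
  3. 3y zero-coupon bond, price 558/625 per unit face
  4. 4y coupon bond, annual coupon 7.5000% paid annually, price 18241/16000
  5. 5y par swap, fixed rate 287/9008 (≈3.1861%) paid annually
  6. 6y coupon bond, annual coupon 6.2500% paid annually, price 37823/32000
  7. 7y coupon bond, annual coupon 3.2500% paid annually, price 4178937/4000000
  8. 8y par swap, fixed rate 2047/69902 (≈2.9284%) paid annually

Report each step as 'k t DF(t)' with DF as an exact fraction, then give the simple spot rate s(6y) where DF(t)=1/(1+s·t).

step 1 [1y] swap r/1=443/9557: DF=(1 − 443/9557·(0))/(1+443/9557) = 9557/10000 ≈ 0.955700
step 2 [2y] swap r/1=75/2098: DF=(1 − 75/2098·(0.955700))/(1+75/2098) = 373/400 ≈ 0.932500
step 3 [3y] zero: DF = P = 558/625 ≈ 0.892800
step 4 [4y] bond c/1=3/40: DF=(18241/16000 − 3/40·(0.955700+0.932500+0.892800))/(1+3/40) = 1733/2000 ≈ 0.866500
step 5 [5y] swap r/1=287/9008: DF=(1 − 287/9008·(0.955700+0.932500+0.892800+0.866500))/(1+287/9008) = 1713/2000 ≈ 0.856500
step 6 [6y] bond c/1=1/16: DF=(37823/32000 − 1/16·(0.955700+0.932500+0.892800+0.866500+0.856500))/(1+1/16) = 339/400 ≈ 0.847500
step 7 [7y] bond c/1=13/400: DF=(4178937/4000000 − 13/400·(0.955700+0.932500+0.892800+0.866500+0.856500+0.847500))/(1+13/400) = 4217/5000 ≈ 0.843400
step 8 [8y] swap r/1=2047/69902: DF=(1 − 2047/69902·(0.955700+0.932500+0.892800+0.866500+0.856500+0.847500+0.843400))/(1+2047/69902) = 7953/10000 ≈ 0.795300

1 1 9557/10000
2 2 373/400
3 3 558/625
4 4 1733/2000
5 5 1713/2000
6 6 339/400
7 7 4217/5000
8 8 7953/10000
s(6y) = (1/(339/400) − 1)/(6) = 61/2034 ≈ 2.9990%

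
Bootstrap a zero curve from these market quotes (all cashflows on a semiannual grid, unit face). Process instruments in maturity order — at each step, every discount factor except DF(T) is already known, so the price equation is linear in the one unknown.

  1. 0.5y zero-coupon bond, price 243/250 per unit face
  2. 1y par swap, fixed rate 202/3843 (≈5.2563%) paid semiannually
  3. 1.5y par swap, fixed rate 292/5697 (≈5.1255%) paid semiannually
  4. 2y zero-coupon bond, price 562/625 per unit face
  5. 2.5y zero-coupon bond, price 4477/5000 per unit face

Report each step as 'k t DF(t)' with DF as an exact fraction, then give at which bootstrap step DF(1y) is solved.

step 1 [0.5y] zero: DF = P = 243/250 ≈ 0.972000
step 2 [1y] swap r/2=101/3843: DF=(1 − 101/3843·(0.972000))/(1+101/3843) = 1899/2000 ≈ 0.949500
step 3 [1.5y] swap r/2=146/5697: DF=(1 − 146/5697·(0.972000+0.949500))/(1+146/5697) = 927/1000 ≈ 0.927000
step 4 [2y] zero: DF = P = 562/625 ≈ 0.899200
step 5 [2.5y] zero: DF = P = 4477/5000 ≈ 0.895400

1 1/2 243/250
2 1 1899/2000
3 3/2 927/1000
4 2 562/625
5 5/2 4477/5000
DF(1y) is solved at step 2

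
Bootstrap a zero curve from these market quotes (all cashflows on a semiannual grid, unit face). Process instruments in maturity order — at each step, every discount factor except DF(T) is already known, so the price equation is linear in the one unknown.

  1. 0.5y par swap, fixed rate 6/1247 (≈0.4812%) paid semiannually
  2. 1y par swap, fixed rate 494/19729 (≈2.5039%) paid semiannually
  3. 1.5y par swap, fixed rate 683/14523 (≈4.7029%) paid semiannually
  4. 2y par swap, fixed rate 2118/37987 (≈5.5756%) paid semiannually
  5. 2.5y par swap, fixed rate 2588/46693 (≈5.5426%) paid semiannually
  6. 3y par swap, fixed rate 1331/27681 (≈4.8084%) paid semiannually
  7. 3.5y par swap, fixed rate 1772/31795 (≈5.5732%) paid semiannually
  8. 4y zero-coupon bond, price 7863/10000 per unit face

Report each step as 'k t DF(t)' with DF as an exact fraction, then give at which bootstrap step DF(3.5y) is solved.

step 1 [0.5y] swap r/2=3/1247: DF=(1 − 3/1247·(0))/(1+3/1247) = 1247/1250 ≈ 0.997600
step 2 [1y] swap r/2=247/19729: DF=(1 − 247/19729·(0.997600))/(1+247/19729) = 9753/10000 ≈ 0.975300
step 3 [1.5y] swap r/2=683/29046: DF=(1 − 683/29046·(0.997600+0.975300))/(1+683/29046) = 9317/10000 ≈ 0.931700
step 4 [2y] swap r/2=1059/37987: DF=(1 − 1059/37987·(0.997600+0.975300+0.931700))/(1+1059/37987) = 8941/10000 ≈ 0.894100
step 5 [2.5y] swap r/2=1294/46693: DF=(1 − 1294/46693·(0.997600+0.975300+0.931700+0.894100))/(1+1294/46693) = 4353/5000 ≈ 0.870600
step 6 [3y] swap r/2=1331/55362: DF=(1 − 1331/55362·(0.997600+0.975300+0.931700+0.894100+0.870600))/(1+1331/55362) = 8669/10000 ≈ 0.866900
step 7 [3.5y] swap r/2=886/31795: DF=(1 − 886/31795·(0.997600+0.975300+0.931700+0.894100+0.870600+0.866900))/(1+886/31795) = 2057/2500 ≈ 0.822800
step 8 [4y] zero: DF = P = 7863/10000 ≈ 0.786300

1 1/2 1247/1250
2 1 9753/10000
3 3/2 9317/10000
4 2 8941/10000
5 5/2 4353/5000
6 3 8669/10000
7 7/2 2057/2500
8 4 7863/10000
DF(3.5y) is solved at step 7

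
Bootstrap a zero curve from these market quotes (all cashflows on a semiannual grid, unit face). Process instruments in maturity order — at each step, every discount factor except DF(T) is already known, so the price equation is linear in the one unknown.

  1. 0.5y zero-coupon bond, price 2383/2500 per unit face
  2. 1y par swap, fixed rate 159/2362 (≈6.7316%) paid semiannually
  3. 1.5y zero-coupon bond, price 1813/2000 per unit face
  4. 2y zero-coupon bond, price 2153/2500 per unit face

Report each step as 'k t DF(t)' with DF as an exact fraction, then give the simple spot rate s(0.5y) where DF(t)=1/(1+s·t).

step 1 [0.5y] zero: DF = P = 2383/2500 ≈ 0.953200
step 2 [1y] swap r/2=159/4724: DF=(1 − 159/4724·(0.953200))/(1+159/4724) = 2341/2500 ≈ 0.936400
step 3 [1.5y] zero: DF = P = 1813/2000 ≈ 0.906500
step 4 [2y] zero: DF = P = 2153/2500 ≈ 0.861200

1 1/2 2383/2500
2 1 2341/2500
3 3/2 1813/2000
4 2 2153/2500
s(0.5y) = (1/(2383/2500) − 1)/(1/2) = 234/2383 ≈ 9.8196%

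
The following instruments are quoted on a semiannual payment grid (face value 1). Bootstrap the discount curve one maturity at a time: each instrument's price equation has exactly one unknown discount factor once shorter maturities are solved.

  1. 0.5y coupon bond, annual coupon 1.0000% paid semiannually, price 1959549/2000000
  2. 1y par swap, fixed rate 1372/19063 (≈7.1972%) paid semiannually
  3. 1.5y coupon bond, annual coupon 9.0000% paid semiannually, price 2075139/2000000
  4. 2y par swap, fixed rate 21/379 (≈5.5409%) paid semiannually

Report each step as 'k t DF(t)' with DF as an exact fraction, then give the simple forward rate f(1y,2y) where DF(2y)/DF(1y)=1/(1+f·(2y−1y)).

1 1/2 9749/10000
2 1 4657/5000
3 3/2 2277/2500
4 2 8971/10000
f(1y,2y) = ((4657/5000)/(8971/10000) − 1)/(1) = 343/8971 ≈ 3.8234%

step 1 [0.5y] bond c/2=1/200: DF=(1959549/2000000 − 1/200·(0))/(1+1/200) = 9749/10000 ≈ 0.974900
step 2 [1y] swap r/2=686/19063: DF=(1 − 686/19063·(0.974900))/(1+686/19063) = 4657/5000 ≈ 0.931400
step 3 [1.5y] bond c/2=9/200: DF=(2075139/2000000 − 9/200·(0.974900+0.931400))/(1+9/200) = 2277/2500 ≈ 0.910800
step 4 [2y] swap r/2=21/758: DF=(1 − 21/758·(0.974900+0.931400+0.910800))/(1+21/758) = 8971/10000 ≈ 0.897100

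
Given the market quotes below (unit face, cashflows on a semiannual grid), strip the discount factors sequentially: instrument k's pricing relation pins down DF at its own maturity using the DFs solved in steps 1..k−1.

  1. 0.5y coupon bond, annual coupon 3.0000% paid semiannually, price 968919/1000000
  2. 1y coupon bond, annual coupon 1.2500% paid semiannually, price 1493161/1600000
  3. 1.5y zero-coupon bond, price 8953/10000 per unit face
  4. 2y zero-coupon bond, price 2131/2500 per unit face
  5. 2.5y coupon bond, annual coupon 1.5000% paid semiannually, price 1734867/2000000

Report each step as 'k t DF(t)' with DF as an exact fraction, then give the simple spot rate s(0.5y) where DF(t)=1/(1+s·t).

1 1/2 4773/5000
2 1 1843/2000
3 3/2 8953/10000
4 2 2131/2500
5 5/2 417/500
s(0.5y) = (1/(4773/5000) − 1)/(1/2) = 454/4773 ≈ 9.5118%

step 1 [0.5y] bond c/2=3/200: DF=(968919/1000000 − 3/200·(0))/(1+3/200) = 4773/5000 ≈ 0.954600
step 2 [1y] bond c/2=1/160: DF=(1493161/1600000 − 1/160·(0.954600))/(1+1/160) = 1843/2000 ≈ 0.921500
step 3 [1.5y] zero: DF = P = 8953/10000 ≈ 0.895300
step 4 [2y] zero: DF = P = 2131/2500 ≈ 0.852400
step 5 [2.5y] bond c/2=3/400: DF=(1734867/2000000 − 3/400·(0.954600+0.921500+0.895300+0.852400))/(1+3/400) = 417/500 ≈ 0.834000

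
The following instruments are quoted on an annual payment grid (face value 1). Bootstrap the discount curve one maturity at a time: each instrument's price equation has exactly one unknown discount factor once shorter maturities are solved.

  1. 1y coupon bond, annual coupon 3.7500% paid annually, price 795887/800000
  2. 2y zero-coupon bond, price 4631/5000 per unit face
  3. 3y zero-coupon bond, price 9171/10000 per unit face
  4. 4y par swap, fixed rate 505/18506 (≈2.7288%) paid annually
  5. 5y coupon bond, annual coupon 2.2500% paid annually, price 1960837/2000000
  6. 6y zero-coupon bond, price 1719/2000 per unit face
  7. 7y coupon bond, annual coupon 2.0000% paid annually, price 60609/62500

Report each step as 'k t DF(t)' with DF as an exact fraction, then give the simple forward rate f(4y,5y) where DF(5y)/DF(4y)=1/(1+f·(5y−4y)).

step 1 [1y] bond c/1=3/80: DF=(795887/800000 − 3/80·(0))/(1+3/80) = 9589/10000 ≈ 0.958900
step 2 [2y] zero: DF = P = 4631/5000 ≈ 0.926200
step 3 [3y] zero: DF = P = 9171/10000 ≈ 0.917100
step 4 [4y] swap r/1=505/18506: DF=(1 − 505/18506·(0.958900+0.926200+0.917100))/(1+505/18506) = 899/1000 ≈ 0.899000
step 5 [5y] bond c/1=9/400: DF=(1960837/2000000 − 9/400·(0.958900+0.926200+0.917100+0.899000))/(1+9/400) = 4387/5000 ≈ 0.877400
step 6 [6y] zero: DF = P = 1719/2000 ≈ 0.859500
step 7 [7y] bond c/1=1/50: DF=(60609/62500 − 1/50·(0.958900+0.926200+0.917100+0.899000+0.877400+0.859500))/(1+1/50) = 8441/10000 ≈ 0.844100

1 1 9589/10000
2 2 4631/5000
3 3 9171/10000
4 4 899/1000
5 5 4387/5000
6 6 1719/2000
7 7 8441/10000
f(4y,5y) = ((899/1000)/(4387/5000) − 1)/(1) = 108/4387 ≈ 2.4618%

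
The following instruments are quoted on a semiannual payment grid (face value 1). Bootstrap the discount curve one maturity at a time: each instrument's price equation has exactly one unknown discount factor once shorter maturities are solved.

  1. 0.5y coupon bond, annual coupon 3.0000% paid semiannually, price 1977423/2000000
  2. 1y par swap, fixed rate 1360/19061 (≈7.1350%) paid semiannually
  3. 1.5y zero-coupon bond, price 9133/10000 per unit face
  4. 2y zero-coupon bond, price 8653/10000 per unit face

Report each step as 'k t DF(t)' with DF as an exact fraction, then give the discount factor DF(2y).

1 1/2 9741/10000
2 1 233/250
3 3/2 9133/10000
4 2 8653/10000
DF(2y) = 8653/10000 ≈ 0.865300

step 1 [0.5y] bond c/2=3/200: DF=(1977423/2000000 − 3/200·(0))/(1+3/200) = 9741/10000 ≈ 0.974100
step 2 [1y] swap r/2=680/19061: DF=(1 − 680/19061·(0.974100))/(1+680/19061) = 233/250 ≈ 0.932000
step 3 [1.5y] zero: DF = P = 9133/10000 ≈ 0.913300
step 4 [2y] zero: DF = P = 8653/10000 ≈ 0.865300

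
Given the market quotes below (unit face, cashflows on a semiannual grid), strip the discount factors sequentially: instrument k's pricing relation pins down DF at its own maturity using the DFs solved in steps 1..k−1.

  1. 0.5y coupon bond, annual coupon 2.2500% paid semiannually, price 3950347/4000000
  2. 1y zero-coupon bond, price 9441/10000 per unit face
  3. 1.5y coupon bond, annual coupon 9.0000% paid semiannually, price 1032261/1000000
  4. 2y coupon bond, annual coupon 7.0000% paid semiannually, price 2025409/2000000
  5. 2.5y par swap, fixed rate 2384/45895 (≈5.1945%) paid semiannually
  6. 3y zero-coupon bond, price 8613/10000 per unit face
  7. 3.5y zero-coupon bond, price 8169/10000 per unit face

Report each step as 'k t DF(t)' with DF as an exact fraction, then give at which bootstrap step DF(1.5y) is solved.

step 1 [0.5y] bond c/2=9/800: DF=(3950347/4000000 − 9/800·(0))/(1+9/800) = 4883/5000 ≈ 0.976600
step 2 [1y] zero: DF = P = 9441/10000 ≈ 0.944100
step 3 [1.5y] bond c/2=9/200: DF=(1032261/1000000 − 9/200·(0.976600+0.944100))/(1+9/200) = 9051/10000 ≈ 0.905100
step 4 [2y] bond c/2=7/200: DF=(2025409/2000000 − 7/200·(0.976600+0.944100+0.905100))/(1+7/200) = 8829/10000 ≈ 0.882900
step 5 [2.5y] swap r/2=1192/45895: DF=(1 − 1192/45895·(0.976600+0.944100+0.905100+0.882900))/(1+1192/45895) = 1101/1250 ≈ 0.880800
step 6 [3y] zero: DF = P = 8613/10000 ≈ 0.861300
step 7 [3.5y] zero: DF = P = 8169/10000 ≈ 0.816900

1 1/2 4883/5000
2 1 9441/10000
3 3/2 9051/10000
4 2 8829/10000
5 5/2 1101/1250
6 3 8613/10000
7 7/2 8169/10000
DF(1.5y) is solved at step 3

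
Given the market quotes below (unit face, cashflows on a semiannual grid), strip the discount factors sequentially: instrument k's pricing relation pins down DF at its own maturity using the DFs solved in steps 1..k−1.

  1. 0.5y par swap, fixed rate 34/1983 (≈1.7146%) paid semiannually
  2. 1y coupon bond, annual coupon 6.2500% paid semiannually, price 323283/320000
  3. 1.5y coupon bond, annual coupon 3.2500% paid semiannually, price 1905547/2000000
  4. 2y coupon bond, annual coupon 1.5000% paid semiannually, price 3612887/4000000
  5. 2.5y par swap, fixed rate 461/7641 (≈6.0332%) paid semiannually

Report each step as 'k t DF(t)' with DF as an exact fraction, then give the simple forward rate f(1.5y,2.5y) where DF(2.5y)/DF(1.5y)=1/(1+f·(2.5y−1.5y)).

step 1 [0.5y] swap r/2=17/1983: DF=(1 − 17/1983·(0))/(1+17/1983) = 1983/2000 ≈ 0.991500
step 2 [1y] bond c/2=1/32: DF=(323283/320000 − 1/32·(0.991500))/(1+1/32) = 1187/1250 ≈ 0.949600
step 3 [1.5y] bond c/2=13/800: DF=(1905547/2000000 − 13/800·(0.991500+0.949600))/(1+13/800) = 1813/2000 ≈ 0.906500
step 4 [2y] bond c/2=3/400: DF=(3612887/4000000 − 3/400·(0.991500+0.949600+0.906500))/(1+3/400) = 8753/10000 ≈ 0.875300
step 5 [2.5y] swap r/2=461/15282: DF=(1 − 461/15282·(0.991500+0.949600+0.906500+0.875300))/(1+461/15282) = 8617/10000 ≈ 0.861700

1 1/2 1983/2000
2 1 1187/1250
3 3/2 1813/2000
4 2 8753/10000
5 5/2 8617/10000
f(1.5y,2.5y) = ((1813/2000)/(8617/10000) − 1)/(1) = 64/1231 ≈ 5.1990%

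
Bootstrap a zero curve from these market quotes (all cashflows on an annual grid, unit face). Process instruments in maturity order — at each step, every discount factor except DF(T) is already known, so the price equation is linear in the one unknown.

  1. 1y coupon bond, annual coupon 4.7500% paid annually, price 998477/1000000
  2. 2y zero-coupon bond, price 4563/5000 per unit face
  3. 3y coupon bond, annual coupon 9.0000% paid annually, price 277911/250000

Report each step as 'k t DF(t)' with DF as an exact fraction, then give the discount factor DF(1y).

step 1 [1y] bond c/1=19/400: DF=(998477/1000000 − 19/400·(0))/(1+19/400) = 2383/2500 ≈ 0.953200
step 2 [2y] zero: DF = P = 4563/5000 ≈ 0.912600
step 3 [3y] bond c/1=9/100: DF=(277911/250000 − 9/100·(0.953200+0.912600))/(1+9/100) = 4329/5000 ≈ 0.865800

1 1 2383/2500
2 2 4563/5000
3 3 4329/5000
DF(1y) = 2383/2500 ≈ 0.953200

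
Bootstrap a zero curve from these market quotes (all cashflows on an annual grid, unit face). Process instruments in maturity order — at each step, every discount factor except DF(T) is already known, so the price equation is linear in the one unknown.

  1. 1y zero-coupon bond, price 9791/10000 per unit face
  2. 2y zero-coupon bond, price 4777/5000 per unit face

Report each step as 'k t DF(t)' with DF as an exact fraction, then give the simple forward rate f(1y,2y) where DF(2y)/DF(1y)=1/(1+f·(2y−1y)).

step 1 [1y] zero: DF = P = 9791/10000 ≈ 0.979100
step 2 [2y] zero: DF = P = 4777/5000 ≈ 0.955400

1 1 9791/10000
2 2 4777/5000
f(1y,2y) = ((9791/10000)/(4777/5000) − 1)/(1) = 237/9554 ≈ 2.4806%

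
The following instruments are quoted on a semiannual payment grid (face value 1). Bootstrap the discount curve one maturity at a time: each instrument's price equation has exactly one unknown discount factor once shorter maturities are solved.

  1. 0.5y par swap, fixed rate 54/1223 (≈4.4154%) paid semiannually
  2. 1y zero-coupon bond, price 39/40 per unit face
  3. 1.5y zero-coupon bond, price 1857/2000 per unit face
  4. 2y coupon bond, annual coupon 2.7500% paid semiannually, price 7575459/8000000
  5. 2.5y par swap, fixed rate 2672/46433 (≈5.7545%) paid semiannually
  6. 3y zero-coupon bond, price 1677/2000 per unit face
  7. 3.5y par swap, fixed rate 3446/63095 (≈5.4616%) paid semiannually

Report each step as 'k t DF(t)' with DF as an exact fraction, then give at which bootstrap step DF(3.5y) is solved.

step 1 [0.5y] swap r/2=27/1223: DF=(1 − 27/1223·(0))/(1+27/1223) = 1223/1250 ≈ 0.978400
step 2 [1y] zero: DF = P = 39/40 ≈ 0.975000
step 3 [1.5y] zero: DF = P = 1857/2000 ≈ 0.928500
step 4 [2y] bond c/2=11/800: DF=(7575459/8000000 − 11/800·(0.978400+0.975000+0.928500))/(1+11/800) = 179/200 ≈ 0.895000
step 5 [2.5y] swap r/2=1336/46433: DF=(1 − 1336/46433·(0.978400+0.975000+0.928500+0.895000))/(1+1336/46433) = 1083/1250 ≈ 0.866400
step 6 [3y] zero: DF = P = 1677/2000 ≈ 0.838500
step 7 [3.5y] swap r/2=1723/63095: DF=(1 − 1723/63095·(0.978400+0.975000+0.928500+0.895000+0.866400+0.838500))/(1+1723/63095) = 8277/10000 ≈ 0.827700

1 1/2 1223/1250
2 1 39/40
3 3/2 1857/2000
4 2 179/200
5 5/2 1083/1250
6 3 1677/2000
7 7/2 8277/10000
DF(3.5y) is solved at step 7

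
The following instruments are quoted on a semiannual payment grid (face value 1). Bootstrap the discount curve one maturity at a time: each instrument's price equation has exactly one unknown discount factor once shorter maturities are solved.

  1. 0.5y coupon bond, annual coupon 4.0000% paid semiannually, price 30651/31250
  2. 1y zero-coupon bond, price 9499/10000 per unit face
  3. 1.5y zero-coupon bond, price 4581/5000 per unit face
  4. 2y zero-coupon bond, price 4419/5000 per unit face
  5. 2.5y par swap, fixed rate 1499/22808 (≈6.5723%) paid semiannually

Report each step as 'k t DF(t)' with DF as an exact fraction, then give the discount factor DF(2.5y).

1 1/2 601/625
2 1 9499/10000
3 3/2 4581/5000
4 2 4419/5000
5 5/2 8501/10000
DF(2.5y) = 8501/10000 ≈ 0.850100

step 1 [0.5y] bond c/2=1/50: DF=(30651/31250 − 1/50·(0))/(1+1/50) = 601/625 ≈ 0.961600
step 2 [1y] zero: DF = P = 9499/10000 ≈ 0.949900
step 3 [1.5y] zero: DF = P = 4581/5000 ≈ 0.916200
step 4 [2y] zero: DF = P = 4419/5000 ≈ 0.883800
step 5 [2.5y] swap r/2=1499/45616: DF=(1 − 1499/45616·(0.961600+0.949900+0.916200+0.883800))/(1+1499/45616) = 8501/10000 ≈ 0.850100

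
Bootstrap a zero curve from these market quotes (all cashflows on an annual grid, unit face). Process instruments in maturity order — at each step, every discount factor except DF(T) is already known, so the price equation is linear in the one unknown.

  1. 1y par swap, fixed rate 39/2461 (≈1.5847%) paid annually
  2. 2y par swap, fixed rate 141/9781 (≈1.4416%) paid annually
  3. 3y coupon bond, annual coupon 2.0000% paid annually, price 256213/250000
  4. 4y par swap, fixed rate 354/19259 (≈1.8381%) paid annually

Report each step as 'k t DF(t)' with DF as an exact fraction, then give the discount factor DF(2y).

step 1 [1y] swap r/1=39/2461: DF=(1 − 39/2461·(0))/(1+39/2461) = 2461/2500 ≈ 0.984400
step 2 [2y] swap r/1=141/9781: DF=(1 − 141/9781·(0.984400))/(1+141/9781) = 4859/5000 ≈ 0.971800
step 3 [3y] bond c/1=1/50: DF=(256213/250000 − 1/50·(0.984400+0.971800))/(1+1/50) = 604/625 ≈ 0.966400
step 4 [4y] swap r/1=354/19259: DF=(1 − 354/19259·(0.984400+0.971800+0.966400))/(1+354/19259) = 2323/2500 ≈ 0.929200

1 1 2461/2500
2 2 4859/5000
3 3 604/625
4 4 2323/2500
DF(2y) = 4859/5000 ≈ 0.971800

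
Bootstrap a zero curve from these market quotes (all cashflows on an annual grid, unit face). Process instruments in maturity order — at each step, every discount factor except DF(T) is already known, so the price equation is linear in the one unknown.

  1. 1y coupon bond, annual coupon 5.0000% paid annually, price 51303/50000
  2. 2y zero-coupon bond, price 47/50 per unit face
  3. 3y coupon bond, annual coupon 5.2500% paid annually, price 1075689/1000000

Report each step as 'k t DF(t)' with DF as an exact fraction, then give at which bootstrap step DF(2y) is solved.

1 1 2443/2500
2 2 47/50
3 3 579/625
DF(2y) is solved at step 2

step 1 [1y] bond c/1=1/20: DF=(51303/50000 − 1/20·(0))/(1+1/20) = 2443/2500 ≈ 0.977200
step 2 [2y] zero: DF = P = 47/50 ≈ 0.940000
step 3 [3y] bond c/1=21/400: DF=(1075689/1000000 − 21/400·(0.977200+0.940000))/(1+21/400) = 579/625 ≈ 0.926400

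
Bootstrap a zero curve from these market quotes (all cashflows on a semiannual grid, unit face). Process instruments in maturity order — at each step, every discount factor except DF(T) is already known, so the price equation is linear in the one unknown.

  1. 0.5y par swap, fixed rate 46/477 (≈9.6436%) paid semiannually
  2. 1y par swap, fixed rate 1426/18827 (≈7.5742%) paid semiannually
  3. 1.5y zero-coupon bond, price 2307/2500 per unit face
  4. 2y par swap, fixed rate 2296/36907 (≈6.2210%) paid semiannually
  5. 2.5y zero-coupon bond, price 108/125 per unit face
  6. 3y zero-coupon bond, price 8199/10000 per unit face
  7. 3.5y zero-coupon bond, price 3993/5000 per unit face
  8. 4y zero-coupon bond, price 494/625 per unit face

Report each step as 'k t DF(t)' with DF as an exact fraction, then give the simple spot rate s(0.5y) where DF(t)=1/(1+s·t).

step 1 [0.5y] swap r/2=23/477: DF=(1 − 23/477·(0))/(1+23/477) = 477/500 ≈ 0.954000
step 2 [1y] swap r/2=713/18827: DF=(1 − 713/18827·(0.954000))/(1+713/18827) = 9287/10000 ≈ 0.928700
step 3 [1.5y] zero: DF = P = 2307/2500 ≈ 0.922800
step 4 [2y] swap r/2=1148/36907: DF=(1 − 1148/36907·(0.954000+0.928700+0.922800))/(1+1148/36907) = 2213/2500 ≈ 0.885200
step 5 [2.5y] zero: DF = P = 108/125 ≈ 0.864000
step 6 [3y] zero: DF = P = 8199/10000 ≈ 0.819900
step 7 [3.5y] zero: DF = P = 3993/5000 ≈ 0.798600
step 8 [4y] zero: DF = P = 494/625 ≈ 0.790400

1 1/2 477/500
2 1 9287/10000
3 3/2 2307/2500
4 2 2213/2500
5 5/2 108/125
6 3 8199/10000
7 7/2 3993/5000
8 4 494/625
s(0.5y) = (1/(477/500) − 1)/(1/2) = 46/477 ≈ 9.6436%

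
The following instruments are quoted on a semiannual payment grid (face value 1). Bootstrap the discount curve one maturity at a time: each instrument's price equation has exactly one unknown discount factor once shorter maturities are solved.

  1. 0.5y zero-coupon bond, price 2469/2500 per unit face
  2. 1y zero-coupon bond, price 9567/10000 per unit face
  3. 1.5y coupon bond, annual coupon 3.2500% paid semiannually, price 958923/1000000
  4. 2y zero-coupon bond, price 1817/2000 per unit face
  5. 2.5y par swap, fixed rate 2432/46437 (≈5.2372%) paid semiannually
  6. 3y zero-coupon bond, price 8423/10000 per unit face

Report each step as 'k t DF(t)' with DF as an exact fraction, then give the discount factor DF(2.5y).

1 1/2 2469/2500
2 1 9567/10000
3 3/2 73/80
4 2 1817/2000
5 5/2 549/625
6 3 8423/10000
DF(2.5y) = 549/625 ≈ 0.878400

step 1 [0.5y] zero: DF = P = 2469/2500 ≈ 0.987600
step 2 [1y] zero: DF = P = 9567/10000 ≈ 0.956700
step 3 [1.5y] bond c/2=13/800: DF=(958923/1000000 − 13/800·(0.987600+0.956700))/(1+13/800) = 73/80 ≈ 0.912500
step 4 [2y] zero: DF = P = 1817/2000 ≈ 0.908500
step 5 [2.5y] swap r/2=1216/46437: DF=(1 − 1216/46437·(0.987600+0.956700+0.912500+0.908500))/(1+1216/46437) = 549/625 ≈ 0.878400
step 6 [3y] zero: DF = P = 8423/10000 ≈ 0.842300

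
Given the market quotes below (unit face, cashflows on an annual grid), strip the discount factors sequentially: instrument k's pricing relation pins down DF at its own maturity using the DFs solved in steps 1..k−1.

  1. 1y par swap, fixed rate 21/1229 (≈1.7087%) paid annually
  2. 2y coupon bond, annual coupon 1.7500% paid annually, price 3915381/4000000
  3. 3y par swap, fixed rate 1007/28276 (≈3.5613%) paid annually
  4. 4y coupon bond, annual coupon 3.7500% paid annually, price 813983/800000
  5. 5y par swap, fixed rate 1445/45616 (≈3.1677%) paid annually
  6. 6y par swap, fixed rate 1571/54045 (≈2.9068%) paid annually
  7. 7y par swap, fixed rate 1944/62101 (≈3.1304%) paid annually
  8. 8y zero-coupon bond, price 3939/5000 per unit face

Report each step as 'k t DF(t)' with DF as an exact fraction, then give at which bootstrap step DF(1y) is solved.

step 1 [1y] swap r/1=21/1229: DF=(1 − 21/1229·(0))/(1+21/1229) = 1229/1250 ≈ 0.983200
step 2 [2y] bond c/1=7/400: DF=(3915381/4000000 − 7/400·(0.983200))/(1+7/400) = 9451/10000 ≈ 0.945100
step 3 [3y] swap r/1=1007/28276: DF=(1 − 1007/28276·(0.983200+0.945100))/(1+1007/28276) = 8993/10000 ≈ 0.899300
step 4 [4y] bond c/1=3/80: DF=(813983/800000 − 3/80·(0.983200+0.945100+0.899300))/(1+3/80) = 1757/2000 ≈ 0.878500
step 5 [5y] swap r/1=1445/45616: DF=(1 − 1445/45616·(0.983200+0.945100+0.899300+0.878500))/(1+1445/45616) = 1711/2000 ≈ 0.855500
step 6 [6y] swap r/1=1571/54045: DF=(1 − 1571/54045·(0.983200+0.945100+0.899300+0.878500+0.855500))/(1+1571/54045) = 8429/10000 ≈ 0.842900
step 7 [7y] swap r/1=1944/62101: DF=(1 − 1944/62101·(0.983200+0.945100+0.899300+0.878500+0.855500+0.842900))/(1+1944/62101) = 1007/1250 ≈ 0.805600
step 8 [8y] zero: DF = P = 3939/5000 ≈ 0.787800

1 1 1229/1250
2 2 9451/10000
3 3 8993/10000
4 4 1757/2000
5 5 1711/2000
6 6 8429/10000
7 7 1007/1250
8 8 3939/5000
DF(1y) is solved at step 1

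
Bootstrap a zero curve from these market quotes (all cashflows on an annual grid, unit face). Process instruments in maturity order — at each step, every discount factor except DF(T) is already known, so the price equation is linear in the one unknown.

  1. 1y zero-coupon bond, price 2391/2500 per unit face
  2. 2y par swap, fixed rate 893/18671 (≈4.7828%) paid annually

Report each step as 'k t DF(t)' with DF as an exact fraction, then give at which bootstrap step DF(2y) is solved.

step 1 [1y] zero: DF = P = 2391/2500 ≈ 0.956400
step 2 [2y] swap r/1=893/18671: DF=(1 − 893/18671·(0.956400))/(1+893/18671) = 9107/10000 ≈ 0.910700

1 1 2391/2500
2 2 9107/10000
DF(2y) is solved at step 2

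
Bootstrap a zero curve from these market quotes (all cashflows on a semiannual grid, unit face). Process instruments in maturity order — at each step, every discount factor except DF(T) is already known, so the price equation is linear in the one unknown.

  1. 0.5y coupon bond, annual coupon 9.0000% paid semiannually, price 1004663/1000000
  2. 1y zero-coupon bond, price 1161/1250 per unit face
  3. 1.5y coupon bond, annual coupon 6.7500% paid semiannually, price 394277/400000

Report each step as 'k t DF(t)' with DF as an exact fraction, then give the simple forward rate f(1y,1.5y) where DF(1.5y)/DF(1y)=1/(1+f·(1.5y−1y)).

1 1/2 4807/5000
2 1 1161/1250
3 3/2 4459/5000
f(1y,1.5y) = ((1161/1250)/(4459/5000) − 1)/(1/2) = 370/4459 ≈ 8.2978%

step 1 [0.5y] bond c/2=9/200: DF=(1004663/1000000 − 9/200·(0))/(1+9/200) = 4807/5000 ≈ 0.961400
step 2 [1y] zero: DF = P = 1161/1250 ≈ 0.928800
step 3 [1.5y] bond c/2=27/800: DF=(394277/400000 − 27/800·(0.961400+0.928800))/(1+27/800) = 4459/5000 ≈ 0.891800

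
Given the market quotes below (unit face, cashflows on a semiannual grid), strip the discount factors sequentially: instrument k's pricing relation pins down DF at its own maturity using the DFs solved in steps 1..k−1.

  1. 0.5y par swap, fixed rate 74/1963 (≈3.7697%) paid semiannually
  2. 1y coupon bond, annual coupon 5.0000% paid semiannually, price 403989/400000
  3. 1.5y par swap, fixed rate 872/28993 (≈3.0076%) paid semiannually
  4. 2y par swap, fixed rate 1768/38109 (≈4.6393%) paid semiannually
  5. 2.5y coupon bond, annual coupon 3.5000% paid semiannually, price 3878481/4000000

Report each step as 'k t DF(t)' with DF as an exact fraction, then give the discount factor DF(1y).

step 1 [0.5y] swap r/2=37/1963: DF=(1 − 37/1963·(0))/(1+37/1963) = 1963/2000 ≈ 0.981500
step 2 [1y] bond c/2=1/40: DF=(403989/400000 − 1/40·(0.981500))/(1+1/40) = 4807/5000 ≈ 0.961400
step 3 [1.5y] swap r/2=436/28993: DF=(1 − 436/28993·(0.981500+0.961400))/(1+436/28993) = 2391/2500 ≈ 0.956400
step 4 [2y] swap r/2=884/38109: DF=(1 − 884/38109·(0.981500+0.961400+0.956400))/(1+884/38109) = 2279/2500 ≈ 0.911600
step 5 [2.5y] bond c/2=7/400: DF=(3878481/4000000 − 7/400·(0.981500+0.961400+0.956400+0.911600))/(1+7/400) = 4437/5000 ≈ 0.887400

1 1/2 1963/2000
2 1 4807/5000
3 3/2 2391/2500
4 2 2279/2500
5 5/2 4437/5000
DF(1y) = 4807/5000 ≈ 0.961400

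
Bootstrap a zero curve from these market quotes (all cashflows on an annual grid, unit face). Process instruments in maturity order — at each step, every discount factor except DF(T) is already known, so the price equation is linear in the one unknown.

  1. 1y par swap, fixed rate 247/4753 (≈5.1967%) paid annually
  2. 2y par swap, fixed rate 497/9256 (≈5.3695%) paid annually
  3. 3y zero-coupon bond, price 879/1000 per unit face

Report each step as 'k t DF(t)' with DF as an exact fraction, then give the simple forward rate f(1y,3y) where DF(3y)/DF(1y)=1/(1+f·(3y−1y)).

step 1 [1y] swap r/1=247/4753: DF=(1 − 247/4753·(0))/(1+247/4753) = 4753/5000 ≈ 0.950600
step 2 [2y] swap r/1=497/9256: DF=(1 − 497/9256·(0.950600))/(1+497/9256) = 4503/5000 ≈ 0.900600
step 3 [3y] zero: DF = P = 879/1000 ≈ 0.879000

1 1 4753/5000
2 2 4503/5000
3 3 879/1000
f(1y,3y) = ((4753/5000)/(879/1000) − 1)/(2) = 179/4395 ≈ 4.0728%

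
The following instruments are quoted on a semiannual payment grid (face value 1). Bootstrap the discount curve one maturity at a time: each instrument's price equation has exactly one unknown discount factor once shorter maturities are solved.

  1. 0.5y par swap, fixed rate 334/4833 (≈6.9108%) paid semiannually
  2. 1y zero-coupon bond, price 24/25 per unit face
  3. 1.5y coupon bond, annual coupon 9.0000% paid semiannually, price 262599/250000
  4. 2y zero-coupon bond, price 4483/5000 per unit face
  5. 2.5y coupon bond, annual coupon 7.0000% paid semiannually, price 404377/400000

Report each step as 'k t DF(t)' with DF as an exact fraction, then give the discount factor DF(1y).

step 1 [0.5y] swap r/2=167/4833: DF=(1 − 167/4833·(0))/(1+167/4833) = 4833/5000 ≈ 0.966600
step 2 [1y] zero: DF = P = 24/25 ≈ 0.960000
step 3 [1.5y] bond c/2=9/200: DF=(262599/250000 − 9/200·(0.966600+0.960000))/(1+9/200) = 4611/5000 ≈ 0.922200
step 4 [2y] zero: DF = P = 4483/5000 ≈ 0.896600
step 5 [2.5y] bond c/2=7/200: DF=(404377/400000 − 7/200·(0.966600+0.960000+0.922200+0.896600))/(1+7/200) = 8501/10000 ≈ 0.850100

1 1/2 4833/5000
2 1 24/25
3 3/2 4611/5000
4 2 4483/5000
5 5/2 8501/10000
DF(1y) = 24/25 ≈ 0.960000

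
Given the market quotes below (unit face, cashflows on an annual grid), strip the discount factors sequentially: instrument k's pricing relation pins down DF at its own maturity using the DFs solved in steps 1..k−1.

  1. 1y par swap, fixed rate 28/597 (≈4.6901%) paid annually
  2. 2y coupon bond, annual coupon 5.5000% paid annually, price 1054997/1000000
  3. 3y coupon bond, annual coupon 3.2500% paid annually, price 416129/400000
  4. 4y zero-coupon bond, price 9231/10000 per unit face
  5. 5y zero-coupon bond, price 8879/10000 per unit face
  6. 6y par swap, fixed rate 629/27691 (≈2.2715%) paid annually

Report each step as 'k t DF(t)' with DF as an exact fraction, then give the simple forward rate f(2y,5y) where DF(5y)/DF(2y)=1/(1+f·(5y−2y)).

step 1 [1y] swap r/1=28/597: DF=(1 − 28/597·(0))/(1+28/597) = 597/625 ≈ 0.955200
step 2 [2y] bond c/1=11/200: DF=(1054997/1000000 − 11/200·(0.955200))/(1+11/200) = 4751/5000 ≈ 0.950200
step 3 [3y] bond c/1=13/400: DF=(416129/400000 − 13/400·(0.955200+0.950200))/(1+13/400) = 2369/2500 ≈ 0.947600
step 4 [4y] zero: DF = P = 9231/10000 ≈ 0.923100
step 5 [5y] zero: DF = P = 8879/10000 ≈ 0.887900
step 6 [6y] swap r/1=629/27691: DF=(1 − 629/27691·(0.955200+0.950200+0.947600+0.923100+0.887900))/(1+629/27691) = 4371/5000 ≈ 0.874200

1 1 597/625
2 2 4751/5000
3 3 2369/2500
4 4 9231/10000
5 5 8879/10000
6 6 4371/5000
f(2y,5y) = ((4751/5000)/(8879/10000) − 1)/(3) = 623/26637 ≈ 2.3389%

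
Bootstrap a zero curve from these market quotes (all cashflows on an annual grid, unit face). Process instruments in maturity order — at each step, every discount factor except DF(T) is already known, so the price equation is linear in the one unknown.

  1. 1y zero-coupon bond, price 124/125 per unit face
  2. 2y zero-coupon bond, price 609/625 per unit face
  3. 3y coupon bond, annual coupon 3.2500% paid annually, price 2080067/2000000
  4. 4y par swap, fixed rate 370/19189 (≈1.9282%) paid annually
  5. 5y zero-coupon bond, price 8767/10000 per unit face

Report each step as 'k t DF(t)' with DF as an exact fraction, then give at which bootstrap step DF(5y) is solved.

step 1 [1y] zero: DF = P = 124/125 ≈ 0.992000
step 2 [2y] zero: DF = P = 609/625 ≈ 0.974400
step 3 [3y] bond c/1=13/400: DF=(2080067/2000000 − 13/400·(0.992000+0.974400))/(1+13/400) = 4727/5000 ≈ 0.945400
step 4 [4y] swap r/1=370/19189: DF=(1 − 370/19189·(0.992000+0.974400+0.945400))/(1+370/19189) = 463/500 ≈ 0.926000
step 5 [5y] zero: DF = P = 8767/10000 ≈ 0.876700

1 1 124/125
2 2 609/625
3 3 4727/5000
4 4 463/500
5 5 8767/10000
DF(5y) is solved at step 5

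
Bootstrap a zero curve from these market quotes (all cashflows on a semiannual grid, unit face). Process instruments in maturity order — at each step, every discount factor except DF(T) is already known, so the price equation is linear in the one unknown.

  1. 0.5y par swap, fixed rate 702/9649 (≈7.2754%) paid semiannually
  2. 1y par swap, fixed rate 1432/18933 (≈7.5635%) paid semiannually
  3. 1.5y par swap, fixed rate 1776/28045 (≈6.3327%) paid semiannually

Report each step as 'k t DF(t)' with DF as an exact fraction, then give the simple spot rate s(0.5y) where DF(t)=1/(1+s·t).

step 1 [0.5y] swap r/2=351/9649: DF=(1 − 351/9649·(0))/(1+351/9649) = 9649/10000 ≈ 0.964900
step 2 [1y] swap r/2=716/18933: DF=(1 − 716/18933·(0.964900))/(1+716/18933) = 2321/2500 ≈ 0.928400
step 3 [1.5y] swap r/2=888/28045: DF=(1 − 888/28045·(0.964900+0.928400))/(1+888/28045) = 1139/1250 ≈ 0.911200

1 1/2 9649/10000
2 1 2321/2500
3 3/2 1139/1250
s(0.5y) = (1/(9649/10000) − 1)/(1/2) = 702/9649 ≈ 7.2754%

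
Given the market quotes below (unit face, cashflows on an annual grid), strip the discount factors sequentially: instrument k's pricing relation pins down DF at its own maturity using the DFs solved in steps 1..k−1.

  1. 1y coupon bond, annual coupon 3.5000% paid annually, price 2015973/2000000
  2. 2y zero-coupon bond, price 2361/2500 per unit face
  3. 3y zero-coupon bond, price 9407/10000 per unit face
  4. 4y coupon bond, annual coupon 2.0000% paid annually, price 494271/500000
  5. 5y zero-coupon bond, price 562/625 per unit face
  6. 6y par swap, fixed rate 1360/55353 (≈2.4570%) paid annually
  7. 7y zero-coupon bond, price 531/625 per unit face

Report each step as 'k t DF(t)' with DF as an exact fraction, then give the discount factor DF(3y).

1 1 9739/10000
2 2 2361/2500
3 3 9407/10000
4 4 9131/10000
5 5 562/625
6 6 108/125
7 7 531/625
DF(3y) = 9407/10000 ≈ 0.940700

step 1 [1y] bond c/1=7/200: DF=(2015973/2000000 − 7/200·(0))/(1+7/200) = 9739/10000 ≈ 0.973900
step 2 [2y] zero: DF = P = 2361/2500 ≈ 0.944400
step 3 [3y] zero: DF = P = 9407/10000 ≈ 0.940700
step 4 [4y] bond c/1=1/50: DF=(494271/500000 − 1/50·(0.973900+0.944400+0.940700))/(1+1/50) = 9131/10000 ≈ 0.913100
step 5 [5y] zero: DF = P = 562/625 ≈ 0.899200
step 6 [6y] swap r/1=1360/55353: DF=(1 − 1360/55353·(0.973900+0.944400+0.940700+0.913100+0.899200))/(1+1360/55353) = 108/125 ≈ 0.864000
step 7 [7y] zero: DF = P = 531/625 ≈ 0.849600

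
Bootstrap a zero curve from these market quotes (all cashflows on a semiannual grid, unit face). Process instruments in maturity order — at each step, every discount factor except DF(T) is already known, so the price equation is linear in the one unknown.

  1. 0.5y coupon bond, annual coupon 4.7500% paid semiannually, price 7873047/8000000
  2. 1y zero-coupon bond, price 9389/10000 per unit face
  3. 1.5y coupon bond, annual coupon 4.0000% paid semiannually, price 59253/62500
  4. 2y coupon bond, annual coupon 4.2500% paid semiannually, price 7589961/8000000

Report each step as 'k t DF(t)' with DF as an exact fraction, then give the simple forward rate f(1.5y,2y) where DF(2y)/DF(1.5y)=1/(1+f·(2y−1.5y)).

1 1/2 9613/10000
2 1 9389/10000
3 3/2 4461/5000
4 2 8709/10000
f(1.5y,2y) = ((4461/5000)/(8709/10000) − 1)/(1/2) = 142/2903 ≈ 4.8915%

step 1 [0.5y] bond c/2=19/800: DF=(7873047/8000000 − 19/800·(0))/(1+19/800) = 9613/10000 ≈ 0.961300
step 2 [1y] zero: DF = P = 9389/10000 ≈ 0.938900
step 3 [1.5y] bond c/2=1/50: DF=(59253/62500 − 1/50·(0.961300+0.938900))/(1+1/50) = 4461/5000 ≈ 0.892200
step 4 [2y] bond c/2=17/800: DF=(7589961/8000000 − 17/800·(0.961300+0.938900+0.892200))/(1+17/800) = 8709/10000 ≈ 0.870900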